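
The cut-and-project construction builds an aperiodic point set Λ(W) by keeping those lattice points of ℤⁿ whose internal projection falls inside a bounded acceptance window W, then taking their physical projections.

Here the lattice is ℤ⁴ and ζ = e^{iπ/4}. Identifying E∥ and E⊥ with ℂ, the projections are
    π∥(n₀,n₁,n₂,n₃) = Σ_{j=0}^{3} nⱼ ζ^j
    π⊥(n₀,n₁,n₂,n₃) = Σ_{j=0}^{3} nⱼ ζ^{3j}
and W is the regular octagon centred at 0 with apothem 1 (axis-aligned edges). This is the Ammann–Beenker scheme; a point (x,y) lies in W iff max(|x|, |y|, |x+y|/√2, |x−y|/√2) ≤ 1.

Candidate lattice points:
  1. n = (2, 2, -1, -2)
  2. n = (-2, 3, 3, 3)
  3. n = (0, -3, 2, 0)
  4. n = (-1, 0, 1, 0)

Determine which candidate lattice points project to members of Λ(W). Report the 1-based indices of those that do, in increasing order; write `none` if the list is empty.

With ζ = e^{iπ/4} the internal vectors are ζ^0,ζ^3,ζ^6,ζ^9.
#1 (2, 2, -1, -2): internal (-0.828427, 1.000000); octagon support 1.292893 vs apothem 1 → ∉ W
#2 (-2, 3, 3, 3): internal (-2.000000, 1.242641); octagon support 2.292893 vs apothem 1 → ∉ W
#3 (0, -3, 2, 0): internal (2.121320, -4.121320); octagon support 4.414214 vs apothem 1 → ∉ W
#4 (-1, 0, 1, 0): internal (-1.000000, -1.000000); octagon support 1.414214 vs apothem 1 → ∉ W

none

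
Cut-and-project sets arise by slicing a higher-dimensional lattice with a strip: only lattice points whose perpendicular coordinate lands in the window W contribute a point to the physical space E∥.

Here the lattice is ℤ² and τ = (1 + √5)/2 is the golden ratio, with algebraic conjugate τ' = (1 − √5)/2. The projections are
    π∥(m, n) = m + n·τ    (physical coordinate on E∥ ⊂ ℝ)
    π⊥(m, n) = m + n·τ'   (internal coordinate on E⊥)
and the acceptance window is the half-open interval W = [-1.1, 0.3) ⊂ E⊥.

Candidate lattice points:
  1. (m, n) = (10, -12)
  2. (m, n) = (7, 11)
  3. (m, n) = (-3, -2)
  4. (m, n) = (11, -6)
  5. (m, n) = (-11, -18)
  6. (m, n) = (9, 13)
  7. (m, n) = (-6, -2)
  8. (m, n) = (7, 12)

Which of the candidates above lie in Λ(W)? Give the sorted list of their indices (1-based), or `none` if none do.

Compute τ' = (1−√5)/2 = -0.6180, so π⊥(m,n) = m -0.6180·n.
#1 (10,-12): internal coord 10 + (-12)·τ' = +17.4164; +17.4164 ∉ [-1.1, 0.3) → out
#2 (7,11): internal coord 7 + (11)·τ' = +0.2016; +0.2016 ∈ [-1.1, 0.3) → IN Λ
#3 (-3,-2): internal coord -3 + (-2)·τ' = -1.7639; -1.7639 ∉ [-1.1, 0.3) → out
#4 (11,-6): internal coord 11 + (-6)·τ' = +14.7082; +14.7082 ∉ [-1.1, 0.3) → out
#5 (-11,-18): internal coord -11 + (-18)·τ' = +0.1246; +0.1246 ∈ [-1.1, 0.3) → IN Λ
#6 (9,13): internal coord 9 + (13)·τ' = +0.9656; +0.9656 ∉ [-1.1, 0.3) → out
#7 (-6,-2): internal coord -6 + (-2)·τ' = -4.7639; -4.7639 ∉ [-1.1, 0.3) → out
#8 (7,12): internal coord 7 + (12)·τ' = -0.4164; -0.4164 ∈ [-1.1, 0.3) → IN Λ

2, 5, 8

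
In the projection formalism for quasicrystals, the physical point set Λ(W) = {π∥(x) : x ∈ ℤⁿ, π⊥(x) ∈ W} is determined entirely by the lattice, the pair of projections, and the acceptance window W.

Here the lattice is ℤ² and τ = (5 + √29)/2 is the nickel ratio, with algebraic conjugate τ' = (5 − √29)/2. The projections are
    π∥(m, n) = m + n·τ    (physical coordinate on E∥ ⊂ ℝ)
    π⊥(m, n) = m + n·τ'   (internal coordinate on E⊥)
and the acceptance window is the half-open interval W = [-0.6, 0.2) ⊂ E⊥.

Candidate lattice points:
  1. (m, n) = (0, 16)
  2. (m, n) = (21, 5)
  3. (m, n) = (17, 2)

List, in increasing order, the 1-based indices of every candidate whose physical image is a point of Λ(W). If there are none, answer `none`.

none

Compute τ' = (5−√29)/2 = -0.19258, so π⊥(m,n) = m -0.19258·n.
#1 (0,16): internal coord 0 + (16)·τ' = -3.08132; -3.08132 ∉ [-0.6, 0.2) → out
#2 (21,5): internal coord 21 + (5)·τ' = +20.03709; +20.03709 ∉ [-0.6, 0.2) → out
#3 (17,2): internal coord 17 + (2)·τ' = +16.61484; +16.61484 ∉ [-0.6, 0.2) → out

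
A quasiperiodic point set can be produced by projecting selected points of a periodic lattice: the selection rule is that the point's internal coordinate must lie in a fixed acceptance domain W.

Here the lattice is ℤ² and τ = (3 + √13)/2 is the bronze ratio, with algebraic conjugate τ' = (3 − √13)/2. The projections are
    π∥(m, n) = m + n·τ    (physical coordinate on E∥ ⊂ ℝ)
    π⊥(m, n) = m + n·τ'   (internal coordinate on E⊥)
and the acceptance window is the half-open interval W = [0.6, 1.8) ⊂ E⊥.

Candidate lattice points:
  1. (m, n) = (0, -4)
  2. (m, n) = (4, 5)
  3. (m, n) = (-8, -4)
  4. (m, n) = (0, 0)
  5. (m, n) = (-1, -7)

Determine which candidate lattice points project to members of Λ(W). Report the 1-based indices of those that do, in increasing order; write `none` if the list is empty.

1, 5

Numerically τ ≈ 3.3028 and τ' = −1/τ ≈ -0.3028.
#1 (0,-4): internal coord 0 + (-4)·τ' = +1.2111; +1.2111 ∈ [0.6, 1.8) → IN Λ
#2 (4,5): internal coord 4 + (5)·τ' = +2.4861; +2.4861 ∉ [0.6, 1.8) → out
#3 (-8,-4): internal coord -8 + (-4)·τ' = -6.7889; -6.7889 ∉ [0.6, 1.8) → out
#4 (0,0): internal coord 0 + (0)·τ' = +0.0000; +0.0000 ∉ [0.6, 1.8) → out
#5 (-1,-7): internal coord -1 + (-7)·τ' = +1.1194; +1.1194 ∈ [0.6, 1.8) → IN Λ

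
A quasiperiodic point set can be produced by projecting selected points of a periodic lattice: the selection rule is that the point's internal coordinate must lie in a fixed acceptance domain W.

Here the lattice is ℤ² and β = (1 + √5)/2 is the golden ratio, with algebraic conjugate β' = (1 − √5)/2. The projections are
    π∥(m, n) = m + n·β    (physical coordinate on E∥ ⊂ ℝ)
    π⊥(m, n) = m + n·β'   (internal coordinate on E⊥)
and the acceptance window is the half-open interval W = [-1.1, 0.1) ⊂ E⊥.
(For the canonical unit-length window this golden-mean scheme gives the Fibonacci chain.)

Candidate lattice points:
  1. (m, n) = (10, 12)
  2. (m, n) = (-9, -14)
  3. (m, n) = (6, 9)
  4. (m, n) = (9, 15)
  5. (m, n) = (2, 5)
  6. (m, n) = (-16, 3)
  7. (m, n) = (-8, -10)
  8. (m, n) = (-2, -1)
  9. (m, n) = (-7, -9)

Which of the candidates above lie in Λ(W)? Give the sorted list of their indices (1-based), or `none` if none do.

2, 4, 5

β' = (1−√5)/2 ≈ -0.61803.
[1] lift (10,12): star map gives 2.58359; window check -1.1 ≤ 2.58359 < 0.1 is false → out
[2] lift (-9,-14): star map gives -0.34752; window check -1.1 ≤ -0.34752 < 0.1 is true → IN Λ
[3] lift (6,9): star map gives 0.43769; window check -1.1 ≤ 0.43769 < 0.1 is false → out
[4] lift (9,15): star map gives -0.27051; window check -1.1 ≤ -0.27051 < 0.1 is true → IN Λ
[5] lift (2,5): star map gives -1.09017; window check -1.1 ≤ -1.09017 < 0.1 is true → IN Λ
[6] lift (-16,3): star map gives -17.85410; window check -1.1 ≤ -17.85410 < 0.1 is false → out
[7] lift (-8,-10): star map gives -1.81966; window check -1.1 ≤ -1.81966 < 0.1 is false → out
[8] lift (-2,-1): star map gives -1.38197; window check -1.1 ≤ -1.38197 < 0.1 is false → out
[9] lift (-7,-9): star map gives -1.43769; window check -1.1 ≤ -1.43769 < 0.1 is false → out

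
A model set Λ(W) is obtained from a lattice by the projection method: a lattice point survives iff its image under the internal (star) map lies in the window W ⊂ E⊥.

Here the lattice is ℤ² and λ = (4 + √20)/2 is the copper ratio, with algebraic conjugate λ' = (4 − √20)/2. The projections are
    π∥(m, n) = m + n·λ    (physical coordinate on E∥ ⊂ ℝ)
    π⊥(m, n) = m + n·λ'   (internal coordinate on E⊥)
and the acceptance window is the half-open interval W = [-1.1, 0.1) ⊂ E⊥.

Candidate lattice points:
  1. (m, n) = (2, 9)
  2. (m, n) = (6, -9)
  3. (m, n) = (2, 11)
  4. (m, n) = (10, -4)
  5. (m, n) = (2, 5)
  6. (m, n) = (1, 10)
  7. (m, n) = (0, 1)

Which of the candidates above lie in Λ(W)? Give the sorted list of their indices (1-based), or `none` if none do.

1, 3, 7

λ' = (4−√20)/2 ≈ -0.236068.
candidate 1: (m,n)=(2,9) → π∥ = 2+9·λ ≈ 40.124612, π⊥ = 2+9·λ' ≈ -0.124612 ∈ [-1.1, 0.1) ⇒ IN Λ
candidate 2: (m,n)=(6,-9) → π∥ = 6-9·λ ≈ -32.124612, π⊥ = 6-9·λ' ≈ 8.124612 ∉ [-1.1, 0.1) ⇒ out
candidate 3: (m,n)=(2,11) → π∥ = 2+11·λ ≈ 48.596748, π⊥ = 2+11·λ' ≈ -0.596748 ∈ [-1.1, 0.1) ⇒ IN Λ
candidate 4: (m,n)=(10,-4) → π∥ = 10-4·λ ≈ -6.944272, π⊥ = 10-4·λ' ≈ 10.944272 ∉ [-1.1, 0.1) ⇒ out
candidate 5: (m,n)=(2,5) → π∥ = 2+5·λ ≈ 23.180340, π⊥ = 2+5·λ' ≈ 0.819660 ∉ [-1.1, 0.1) ⇒ out
candidate 6: (m,n)=(1,10) → π∥ = 1+10·λ ≈ 43.360680, π⊥ = 1+10·λ' ≈ -1.360680 ∉ [-1.1, 0.1) ⇒ out
candidate 7: (m,n)=(0,1) → π∥ = 0+1·λ ≈ 4.236068, π⊥ = 0+1·λ' ≈ -0.236068 ∈ [-1.1, 0.1) ⇒ IN Λ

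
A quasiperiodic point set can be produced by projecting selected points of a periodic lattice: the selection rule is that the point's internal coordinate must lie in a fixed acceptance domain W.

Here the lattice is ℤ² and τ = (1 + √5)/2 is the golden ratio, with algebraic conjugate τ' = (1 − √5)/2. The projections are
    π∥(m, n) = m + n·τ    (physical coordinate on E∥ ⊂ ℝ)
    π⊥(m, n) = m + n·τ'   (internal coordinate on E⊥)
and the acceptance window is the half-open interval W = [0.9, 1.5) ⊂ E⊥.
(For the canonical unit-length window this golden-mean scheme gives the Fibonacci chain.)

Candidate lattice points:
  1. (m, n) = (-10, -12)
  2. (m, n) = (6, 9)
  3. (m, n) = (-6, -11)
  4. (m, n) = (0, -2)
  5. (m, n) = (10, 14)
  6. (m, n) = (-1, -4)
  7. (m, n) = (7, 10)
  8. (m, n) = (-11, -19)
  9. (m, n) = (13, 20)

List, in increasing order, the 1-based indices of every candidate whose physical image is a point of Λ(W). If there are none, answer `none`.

4, 5, 6

Compute τ' = (1−√5)/2 = -0.6180, so π⊥(m,n) = m -0.6180·n.
candidate 1: (m,n)=(-10,-12) → π∥ = -10-12·τ ≈ -29.4164, π⊥ = -10-12·τ' ≈ -2.5836 ∉ [0.9, 1.5) ⇒ out
candidate 2: (m,n)=(6,9) → π∥ = 6+9·τ ≈ 20.5623, π⊥ = 6+9·τ' ≈ 0.4377 ∉ [0.9, 1.5) ⇒ out
candidate 3: (m,n)=(-6,-11) → π∥ = -6-11·τ ≈ -23.7984, π⊥ = -6-11·τ' ≈ 0.7984 ∉ [0.9, 1.5) ⇒ out
candidate 4: (m,n)=(0,-2) → π∥ = 0-2·τ ≈ -3.2361, π⊥ = 0-2·τ' ≈ 1.2361 ∈ [0.9, 1.5) ⇒ IN Λ
candidate 5: (m,n)=(10,14) → π∥ = 10+14·τ ≈ 32.6525, π⊥ = 10+14·τ' ≈ 1.3475 ∈ [0.9, 1.5) ⇒ IN Λ
candidate 6: (m,n)=(-1,-4) → π∥ = -1-4·τ ≈ -7.4721, π⊥ = -1-4·τ' ≈ 1.4721 ∈ [0.9, 1.5) ⇒ IN Λ
candidate 7: (m,n)=(7,10) → π∥ = 7+10·τ ≈ 23.1803, π⊥ = 7+10·τ' ≈ 0.8197 ∉ [0.9, 1.5) ⇒ out
candidate 8: (m,n)=(-11,-19) → π∥ = -11-19·τ ≈ -41.7426, π⊥ = -11-19·τ' ≈ 0.7426 ∉ [0.9, 1.5) ⇒ out
candidate 9: (m,n)=(13,20) → π∥ = 13+20·τ ≈ 45.3607, π⊥ = 13+20·τ' ≈ 0.6393 ∉ [0.9, 1.5) ⇒ out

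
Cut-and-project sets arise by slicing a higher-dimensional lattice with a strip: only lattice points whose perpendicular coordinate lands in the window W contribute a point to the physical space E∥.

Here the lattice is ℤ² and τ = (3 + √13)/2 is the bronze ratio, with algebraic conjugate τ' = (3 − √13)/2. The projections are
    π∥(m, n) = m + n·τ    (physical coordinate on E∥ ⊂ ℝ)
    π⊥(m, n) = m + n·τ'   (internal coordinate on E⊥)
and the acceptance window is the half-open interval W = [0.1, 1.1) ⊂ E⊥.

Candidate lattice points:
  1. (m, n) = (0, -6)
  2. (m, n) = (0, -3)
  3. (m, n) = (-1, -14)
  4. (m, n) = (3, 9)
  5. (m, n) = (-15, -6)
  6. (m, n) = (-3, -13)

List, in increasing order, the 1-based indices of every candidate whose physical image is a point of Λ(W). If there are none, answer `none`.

2, 4, 6

Compute τ' = (3−√13)/2 = -0.3028, so π⊥(m,n) = m -0.3028·n.
[1] lift (0,-6): star map gives 1.8167; window check 0.1 ≤ 1.8167 < 1.1 is false → out
[2] lift (0,-3): star map gives 0.9083; window check 0.1 ≤ 0.9083 < 1.1 is true → IN Λ
[3] lift (-1,-14): star map gives 3.2389; window check 0.1 ≤ 3.2389 < 1.1 is false → out
[4] lift (3,9): star map gives 0.2750; window check 0.1 ≤ 0.2750 < 1.1 is true → IN Λ
[5] lift (-15,-6): star map gives -13.1833; window check 0.1 ≤ -13.1833 < 1.1 is false → out
[6] lift (-3,-13): star map gives 0.9361; window check 0.1 ≤ 0.9361 < 1.1 is true → IN Λ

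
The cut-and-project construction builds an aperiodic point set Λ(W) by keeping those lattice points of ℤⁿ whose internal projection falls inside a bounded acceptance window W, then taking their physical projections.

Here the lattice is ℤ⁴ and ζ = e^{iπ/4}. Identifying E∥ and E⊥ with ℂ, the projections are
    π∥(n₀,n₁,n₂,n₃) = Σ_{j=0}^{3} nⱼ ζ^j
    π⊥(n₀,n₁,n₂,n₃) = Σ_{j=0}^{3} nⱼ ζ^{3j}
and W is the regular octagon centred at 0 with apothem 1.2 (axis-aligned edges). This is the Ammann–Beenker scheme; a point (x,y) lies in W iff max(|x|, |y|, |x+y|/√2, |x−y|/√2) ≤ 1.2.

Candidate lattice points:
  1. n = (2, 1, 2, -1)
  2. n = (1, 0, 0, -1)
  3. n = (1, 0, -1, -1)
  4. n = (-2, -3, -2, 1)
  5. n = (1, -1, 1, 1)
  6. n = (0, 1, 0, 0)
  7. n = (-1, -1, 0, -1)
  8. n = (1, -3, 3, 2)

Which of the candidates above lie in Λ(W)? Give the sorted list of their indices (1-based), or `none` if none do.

2, 3, 4, 6

Internal map: ζ^{3j} for j=0..3 gives (1,0), (−√2/2,√2/2), (0,−1), (√2/2,√2/2).
candidate 1: n = (2, 1, 2, -1) → π⊥ ≈ (+0.5858, -2.0000); max(|x|,|y|,|x±y|/√2) = 2.0000 > 1.2 ⇒ ∉ W
candidate 2: n = (1, 0, 0, -1) → π⊥ ≈ (+0.2929, -0.7071); max(|x|,|y|,|x±y|/√2) = 0.7071 ≤ 1.2 ⇒ ∈ W
candidate 3: n = (1, 0, -1, -1) → π⊥ ≈ (+0.2929, +0.2929); max(|x|,|y|,|x±y|/√2) = 0.4142 ≤ 1.2 ⇒ ∈ W
candidate 4: n = (-2, -3, -2, 1) → π⊥ ≈ (+0.8284, +0.5858); max(|x|,|y|,|x±y|/√2) = 1.0000 ≤ 1.2 ⇒ ∈ W
candidate 5: n = (1, -1, 1, 1) → π⊥ ≈ (+2.4142, -1.0000); max(|x|,|y|,|x±y|/√2) = 2.4142 > 1.2 ⇒ ∉ W
candidate 6: n = (0, 1, 0, 0) → π⊥ ≈ (-0.7071, +0.7071); max(|x|,|y|,|x±y|/√2) = 1.0000 ≤ 1.2 ⇒ ∈ W
candidate 7: n = (-1, -1, 0, -1) → π⊥ ≈ (-1.0000, -1.4142); max(|x|,|y|,|x±y|/√2) = 1.7071 > 1.2 ⇒ ∉ W
candidate 8: n = (1, -3, 3, 2) → π⊥ ≈ (+4.5355, -3.7071); max(|x|,|y|,|x±y|/√2) = 5.8284 > 1.2 ⇒ ∉ W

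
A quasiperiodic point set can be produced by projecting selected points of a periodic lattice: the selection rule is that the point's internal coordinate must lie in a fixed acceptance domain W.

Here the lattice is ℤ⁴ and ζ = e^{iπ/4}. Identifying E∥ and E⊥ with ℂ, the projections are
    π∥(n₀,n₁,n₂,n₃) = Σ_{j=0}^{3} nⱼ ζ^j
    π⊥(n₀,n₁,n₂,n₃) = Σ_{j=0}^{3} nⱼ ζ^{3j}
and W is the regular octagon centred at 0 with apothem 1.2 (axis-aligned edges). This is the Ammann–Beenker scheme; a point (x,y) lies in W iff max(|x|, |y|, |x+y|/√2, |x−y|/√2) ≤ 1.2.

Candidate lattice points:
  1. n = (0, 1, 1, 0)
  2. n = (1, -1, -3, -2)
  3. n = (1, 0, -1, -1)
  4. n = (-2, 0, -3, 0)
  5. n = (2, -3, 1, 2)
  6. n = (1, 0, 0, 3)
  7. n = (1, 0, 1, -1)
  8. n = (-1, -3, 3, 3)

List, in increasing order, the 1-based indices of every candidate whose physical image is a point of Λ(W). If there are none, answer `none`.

1, 2, 3

With ζ = e^{iπ/4} the internal vectors are ζ^0,ζ^3,ζ^6,ζ^9.
candidate 1: n = (0, 1, 1, 0) → π⊥ ≈ (-0.7071, -0.2929); max(|x|,|y|,|x±y|/√2) = 0.7071 ≤ 1.2 ⇒ ∈ W
candidate 2: n = (1, -1, -3, -2) → π⊥ ≈ (+0.2929, +0.8787); max(|x|,|y|,|x±y|/√2) = 0.8787 ≤ 1.2 ⇒ ∈ W
candidate 3: n = (1, 0, -1, -1) → π⊥ ≈ (+0.2929, +0.2929); max(|x|,|y|,|x±y|/√2) = 0.4142 ≤ 1.2 ⇒ ∈ W
candidate 4: n = (-2, 0, -3, 0) → π⊥ ≈ (-2.0000, +3.0000); max(|x|,|y|,|x±y|/√2) = 3.5355 > 1.2 ⇒ ∉ W
candidate 5: n = (2, -3, 1, 2) → π⊥ ≈ (+5.5355, -1.7071); max(|x|,|y|,|x±y|/√2) = 5.5355 > 1.2 ⇒ ∉ W
candidate 6: n = (1, 0, 0, 3) → π⊥ ≈ (+3.1213, +2.1213); max(|x|,|y|,|x±y|/√2) = 3.7071 > 1.2 ⇒ ∉ W
candidate 7: n = (1, 0, 1, -1) → π⊥ ≈ (+0.2929, -1.7071); max(|x|,|y|,|x±y|/√2) = 1.7071 > 1.2 ⇒ ∉ W
candidate 8: n = (-1, -3, 3, 3) → π⊥ ≈ (+3.2426, -3.0000); max(|x|,|y|,|x±y|/√2) = 4.4142 > 1.2 ⇒ ∉ W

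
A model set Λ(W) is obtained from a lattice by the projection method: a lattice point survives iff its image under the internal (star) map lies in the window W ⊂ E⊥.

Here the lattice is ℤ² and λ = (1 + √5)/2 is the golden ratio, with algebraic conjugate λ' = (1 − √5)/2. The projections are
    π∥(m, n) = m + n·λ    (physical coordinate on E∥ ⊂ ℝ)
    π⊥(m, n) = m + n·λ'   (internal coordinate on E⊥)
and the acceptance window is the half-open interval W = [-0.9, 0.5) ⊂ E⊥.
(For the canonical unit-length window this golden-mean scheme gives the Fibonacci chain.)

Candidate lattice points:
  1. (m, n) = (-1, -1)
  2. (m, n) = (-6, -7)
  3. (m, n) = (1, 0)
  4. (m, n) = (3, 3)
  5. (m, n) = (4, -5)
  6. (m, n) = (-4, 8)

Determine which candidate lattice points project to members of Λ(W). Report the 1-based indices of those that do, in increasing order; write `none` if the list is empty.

Numerically λ ≈ 1.61803 and λ' = −1/λ ≈ -0.61803.
[1] lift (-1,-1): star map gives -0.38197; window check -0.9 ≤ -0.38197 < 0.5 is true → IN Λ
[2] lift (-6,-7): star map gives -1.67376; window check -0.9 ≤ -1.67376 < 0.5 is false → out
[3] lift (1,0): star map gives 1.00000; window check -0.9 ≤ 1.00000 < 0.5 is false → out
[4] lift (3,3): star map gives 1.14590; window check -0.9 ≤ 1.14590 < 0.5 is false → out
[5] lift (4,-5): star map gives 7.09017; window check -0.9 ≤ 7.09017 < 0.5 is false → out
[6] lift (-4,8): star map gives -8.94427; window check -0.9 ≤ -8.94427 < 0.5 is false → out

1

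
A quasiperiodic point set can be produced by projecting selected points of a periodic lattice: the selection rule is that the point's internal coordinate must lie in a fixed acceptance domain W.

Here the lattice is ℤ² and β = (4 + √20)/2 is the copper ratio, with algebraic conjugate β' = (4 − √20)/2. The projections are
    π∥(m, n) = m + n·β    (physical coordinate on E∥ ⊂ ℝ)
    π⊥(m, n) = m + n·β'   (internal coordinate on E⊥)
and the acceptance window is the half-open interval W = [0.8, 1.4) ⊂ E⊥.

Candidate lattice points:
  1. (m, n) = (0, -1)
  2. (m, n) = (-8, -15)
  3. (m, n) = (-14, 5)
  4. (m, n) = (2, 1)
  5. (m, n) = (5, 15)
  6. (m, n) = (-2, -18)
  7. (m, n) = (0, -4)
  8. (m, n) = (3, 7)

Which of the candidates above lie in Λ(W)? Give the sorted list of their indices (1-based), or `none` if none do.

Compute β' = (4−√20)/2 = -0.23607, so π⊥(m,n) = m -0.23607·n.
[1] lift (0,-1): star map gives 0.23607; window check 0.8 ≤ 0.23607 < 1.4 is false → out
[2] lift (-8,-15): star map gives -4.45898; window check 0.8 ≤ -4.45898 < 1.4 is false → out
[3] lift (-14,5): star map gives -15.18034; window check 0.8 ≤ -15.18034 < 1.4 is false → out
[4] lift (2,1): star map gives 1.76393; window check 0.8 ≤ 1.76393 < 1.4 is false → out
[5] lift (5,15): star map gives 1.45898; window check 0.8 ≤ 1.45898 < 1.4 is false → out
[6] lift (-2,-18): star map gives 2.24922; window check 0.8 ≤ 2.24922 < 1.4 is false → out
[7] lift (0,-4): star map gives 0.94427; window check 0.8 ≤ 0.94427 < 1.4 is true → IN Λ
[8] lift (3,7): star map gives 1.34752; window check 0.8 ≤ 1.34752 < 1.4 is true → IN Λ

7, 8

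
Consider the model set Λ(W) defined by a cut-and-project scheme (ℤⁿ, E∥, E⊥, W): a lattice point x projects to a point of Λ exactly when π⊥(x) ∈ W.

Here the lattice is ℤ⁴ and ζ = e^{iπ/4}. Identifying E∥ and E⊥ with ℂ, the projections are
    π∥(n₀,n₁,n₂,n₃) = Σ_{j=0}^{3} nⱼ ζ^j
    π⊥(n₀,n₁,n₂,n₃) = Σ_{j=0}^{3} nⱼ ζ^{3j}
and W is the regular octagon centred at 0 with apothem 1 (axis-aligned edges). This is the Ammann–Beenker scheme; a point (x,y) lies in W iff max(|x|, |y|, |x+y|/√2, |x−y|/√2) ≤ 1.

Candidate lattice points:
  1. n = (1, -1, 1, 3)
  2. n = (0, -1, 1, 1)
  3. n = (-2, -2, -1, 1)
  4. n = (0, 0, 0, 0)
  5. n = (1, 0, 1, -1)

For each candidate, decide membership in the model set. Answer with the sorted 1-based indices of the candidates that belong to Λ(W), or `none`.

3, 4

Internal map: ζ^{3j} for j=0..3 gives (1,0), (−√2/2,√2/2), (0,−1), (√2/2,√2/2).
candidate 1: n = (1, -1, 1, 3) → π⊥ ≈ (+3.828427, +0.414214); max(|x|,|y|,|x±y|/√2) = 3.828427 > 1 ⇒ ∉ W
candidate 2: n = (0, -1, 1, 1) → π⊥ ≈ (+1.414214, -1.000000); max(|x|,|y|,|x±y|/√2) = 1.707107 > 1 ⇒ ∉ W
candidate 3: n = (-2, -2, -1, 1) → π⊥ ≈ (+0.121320, +0.292893); max(|x|,|y|,|x±y|/√2) = 0.292893 ≤ 1 ⇒ ∈ W
candidate 4: n = (0, 0, 0, 0) → π⊥ ≈ (+0.000000, +0.000000); max(|x|,|y|,|x±y|/√2) = 0.000000 ≤ 1 ⇒ ∈ W
candidate 5: n = (1, 0, 1, -1) → π⊥ ≈ (+0.292893, -1.707107); max(|x|,|y|,|x±y|/√2) = 1.707107 > 1 ⇒ ∉ W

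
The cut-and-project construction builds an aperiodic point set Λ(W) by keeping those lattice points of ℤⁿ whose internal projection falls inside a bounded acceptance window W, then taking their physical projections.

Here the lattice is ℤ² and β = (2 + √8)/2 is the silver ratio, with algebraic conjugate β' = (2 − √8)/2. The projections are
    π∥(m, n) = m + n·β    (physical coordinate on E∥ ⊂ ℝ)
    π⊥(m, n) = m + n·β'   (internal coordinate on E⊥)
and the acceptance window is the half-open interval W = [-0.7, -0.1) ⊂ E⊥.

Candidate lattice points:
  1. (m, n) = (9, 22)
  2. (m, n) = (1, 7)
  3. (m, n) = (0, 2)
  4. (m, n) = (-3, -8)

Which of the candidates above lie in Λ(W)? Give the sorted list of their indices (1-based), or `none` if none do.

1

Compute β' = (2−√8)/2 = -0.4142, so π⊥(m,n) = m -0.4142·n.
[1] lift (9,22): star map gives -0.1127; window check -0.7 ≤ -0.1127 < -0.1 is true → IN Λ
[2] lift (1,7): star map gives -1.8995; window check -0.7 ≤ -1.8995 < -0.1 is false → out
[3] lift (0,2): star map gives -0.8284; window check -0.7 ≤ -0.8284 < -0.1 is false → out
[4] lift (-3,-8): star map gives 0.3137; window check -0.7 ≤ 0.3137 < -0.1 is false → out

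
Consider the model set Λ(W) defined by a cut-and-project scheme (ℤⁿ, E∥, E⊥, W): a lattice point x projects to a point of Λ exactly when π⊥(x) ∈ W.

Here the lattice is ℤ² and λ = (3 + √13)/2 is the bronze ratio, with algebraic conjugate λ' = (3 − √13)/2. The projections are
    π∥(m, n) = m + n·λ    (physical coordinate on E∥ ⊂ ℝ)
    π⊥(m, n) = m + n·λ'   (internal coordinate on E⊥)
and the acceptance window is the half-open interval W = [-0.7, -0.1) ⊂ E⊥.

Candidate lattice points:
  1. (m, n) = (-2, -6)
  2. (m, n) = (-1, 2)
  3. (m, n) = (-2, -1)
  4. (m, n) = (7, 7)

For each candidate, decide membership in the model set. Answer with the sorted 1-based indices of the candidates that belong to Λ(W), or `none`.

Compute λ' = (3−√13)/2 = -0.3028, so π⊥(m,n) = m -0.3028·n.
candidate 1: (m,n)=(-2,-6) → π∥ = -2-6·λ ≈ -21.8167, π⊥ = -2-6·λ' ≈ -0.1833 ∈ [-0.7, -0.1) ⇒ IN Λ
candidate 2: (m,n)=(-1,2) → π∥ = -1+2·λ ≈ 5.6056, π⊥ = -1+2·λ' ≈ -1.6056 ∉ [-0.7, -0.1) ⇒ out
candidate 3: (m,n)=(-2,-1) → π∥ = -2-1·λ ≈ -5.3028, π⊥ = -2-1·λ' ≈ -1.6972 ∉ [-0.7, -0.1) ⇒ out
candidate 4: (m,n)=(7,7) → π∥ = 7+7·λ ≈ 30.1194, π⊥ = 7+7·λ' ≈ 4.8806 ∉ [-0.7, -0.1) ⇒ out

1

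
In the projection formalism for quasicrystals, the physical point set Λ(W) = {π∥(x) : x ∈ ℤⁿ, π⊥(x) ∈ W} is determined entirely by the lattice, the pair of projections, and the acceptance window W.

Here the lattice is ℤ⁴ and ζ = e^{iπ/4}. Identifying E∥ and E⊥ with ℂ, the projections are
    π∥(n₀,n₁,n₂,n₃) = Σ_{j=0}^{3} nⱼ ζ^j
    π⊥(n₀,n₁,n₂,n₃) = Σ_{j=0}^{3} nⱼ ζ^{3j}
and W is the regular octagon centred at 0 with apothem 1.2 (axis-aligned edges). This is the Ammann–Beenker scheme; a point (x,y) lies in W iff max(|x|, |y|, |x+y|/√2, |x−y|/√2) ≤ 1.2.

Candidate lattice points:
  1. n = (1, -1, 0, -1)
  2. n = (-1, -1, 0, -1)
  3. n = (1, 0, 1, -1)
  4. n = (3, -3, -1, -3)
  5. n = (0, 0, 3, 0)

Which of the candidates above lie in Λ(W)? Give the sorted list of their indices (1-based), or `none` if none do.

Internal map: ζ^{3j} for j=0..3 gives (1,0), (−√2/2,√2/2), (0,−1), (√2/2,√2/2).
#1 (1, -1, 0, -1): internal (1.000000, -1.414214); octagon support 1.707107 vs apothem 1.2 → ∉ W
#2 (-1, -1, 0, -1): internal (-1.000000, -1.414214); octagon support 1.707107 vs apothem 1.2 → ∉ W
#3 (1, 0, 1, -1): internal (0.292893, -1.707107); octagon support 1.707107 vs apothem 1.2 → ∉ W
#4 (3, -3, -1, -3): internal (3.000000, -3.242641); octagon support 4.414214 vs apothem 1.2 → ∉ W
#5 (0, 0, 3, 0): internal (0.000000, -3.000000); octagon support 3.000000 vs apothem 1.2 → ∉ W

none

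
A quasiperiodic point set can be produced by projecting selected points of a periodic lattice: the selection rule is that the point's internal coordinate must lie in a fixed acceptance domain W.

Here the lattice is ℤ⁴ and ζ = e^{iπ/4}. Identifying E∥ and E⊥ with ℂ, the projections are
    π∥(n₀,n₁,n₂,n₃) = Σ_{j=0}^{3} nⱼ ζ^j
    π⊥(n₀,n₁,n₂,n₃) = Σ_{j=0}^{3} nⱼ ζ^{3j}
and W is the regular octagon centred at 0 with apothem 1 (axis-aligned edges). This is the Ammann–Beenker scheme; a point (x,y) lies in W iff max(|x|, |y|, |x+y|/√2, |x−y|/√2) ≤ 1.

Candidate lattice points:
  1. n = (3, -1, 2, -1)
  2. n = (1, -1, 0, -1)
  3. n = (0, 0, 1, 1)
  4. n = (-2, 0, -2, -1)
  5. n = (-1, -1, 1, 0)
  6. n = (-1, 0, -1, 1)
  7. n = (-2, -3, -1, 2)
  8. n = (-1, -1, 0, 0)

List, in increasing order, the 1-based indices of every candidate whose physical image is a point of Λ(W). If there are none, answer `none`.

With ζ = e^{iπ/4} the internal vectors are ζ^0,ζ^3,ζ^6,ζ^9.
candidate 1: n = (3, -1, 2, -1) → π⊥ ≈ (+3.0000, -3.4142); max(|x|,|y|,|x±y|/√2) = 4.5355 > 1 ⇒ ∉ W
candidate 2: n = (1, -1, 0, -1) → π⊥ ≈ (+1.0000, -1.4142); max(|x|,|y|,|x±y|/√2) = 1.7071 > 1 ⇒ ∉ W
candidate 3: n = (0, 0, 1, 1) → π⊥ ≈ (+0.7071, -0.2929); max(|x|,|y|,|x±y|/√2) = 0.7071 ≤ 1 ⇒ ∈ W
candidate 4: n = (-2, 0, -2, -1) → π⊥ ≈ (-2.7071, +1.2929); max(|x|,|y|,|x±y|/√2) = 2.8284 > 1 ⇒ ∉ W
candidate 5: n = (-1, -1, 1, 0) → π⊥ ≈ (-0.2929, -1.7071); max(|x|,|y|,|x±y|/√2) = 1.7071 > 1 ⇒ ∉ W
candidate 6: n = (-1, 0, -1, 1) → π⊥ ≈ (-0.2929, +1.7071); max(|x|,|y|,|x±y|/√2) = 1.7071 > 1 ⇒ ∉ W
candidate 7: n = (-2, -3, -1, 2) → π⊥ ≈ (+1.5355, +0.2929); max(|x|,|y|,|x±y|/√2) = 1.5355 > 1 ⇒ ∉ W
candidate 8: n = (-1, -1, 0, 0) → π⊥ ≈ (-0.2929, -0.7071); max(|x|,|y|,|x±y|/√2) = 0.7071 ≤ 1 ⇒ ∈ W

3, 8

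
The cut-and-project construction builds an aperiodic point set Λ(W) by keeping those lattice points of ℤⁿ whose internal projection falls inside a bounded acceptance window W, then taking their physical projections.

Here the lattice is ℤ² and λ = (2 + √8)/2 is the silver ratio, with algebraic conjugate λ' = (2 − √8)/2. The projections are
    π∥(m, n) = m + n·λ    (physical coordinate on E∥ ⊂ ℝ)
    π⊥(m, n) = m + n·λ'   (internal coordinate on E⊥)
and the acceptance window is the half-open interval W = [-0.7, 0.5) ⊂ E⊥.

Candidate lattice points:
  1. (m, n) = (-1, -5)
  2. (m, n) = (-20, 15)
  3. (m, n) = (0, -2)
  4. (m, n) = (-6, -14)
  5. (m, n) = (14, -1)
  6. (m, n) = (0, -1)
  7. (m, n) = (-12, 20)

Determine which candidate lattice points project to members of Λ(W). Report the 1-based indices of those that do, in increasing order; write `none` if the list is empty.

4, 6

Compute λ' = (2−√8)/2 = -0.4142, so π⊥(m,n) = m -0.4142·n.
[1] lift (-1,-5): star map gives 1.0711; window check -0.7 ≤ 1.0711 < 0.5 is false → out
[2] lift (-20,15): star map gives -26.2132; window check -0.7 ≤ -26.2132 < 0.5 is false → out
[3] lift (0,-2): star map gives 0.8284; window check -0.7 ≤ 0.8284 < 0.5 is false → out
[4] lift (-6,-14): star map gives -0.2010; window check -0.7 ≤ -0.2010 < 0.5 is true → IN Λ
[5] lift (14,-1): star map gives 14.4142; window check -0.7 ≤ 14.4142 < 0.5 is false → out
[6] lift (0,-1): star map gives 0.4142; window check -0.7 ≤ 0.4142 < 0.5 is true → IN Λ
[7] lift (-12,20): star map gives -20.2843; window check -0.7 ≤ -20.2843 < 0.5 is false → out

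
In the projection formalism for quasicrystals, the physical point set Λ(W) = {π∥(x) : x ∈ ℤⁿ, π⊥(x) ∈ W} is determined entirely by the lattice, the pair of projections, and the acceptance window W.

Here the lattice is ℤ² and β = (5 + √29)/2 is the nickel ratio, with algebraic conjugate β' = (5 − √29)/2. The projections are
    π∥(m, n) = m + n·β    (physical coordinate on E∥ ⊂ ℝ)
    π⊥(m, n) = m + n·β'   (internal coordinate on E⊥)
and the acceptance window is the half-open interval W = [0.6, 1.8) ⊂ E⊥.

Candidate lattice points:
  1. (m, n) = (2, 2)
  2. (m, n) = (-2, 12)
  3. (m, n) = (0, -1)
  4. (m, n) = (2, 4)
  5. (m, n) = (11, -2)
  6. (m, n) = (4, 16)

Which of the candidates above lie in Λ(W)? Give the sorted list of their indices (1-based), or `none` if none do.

1, 4, 6

Numerically β ≈ 5.19258 and β' = −1/β ≈ -0.19258.
[1] lift (2,2): star map gives 1.61484; window check 0.6 ≤ 1.61484 < 1.8 is true → IN Λ
[2] lift (-2,12): star map gives -4.31099; window check 0.6 ≤ -4.31099 < 1.8 is false → out
[3] lift (0,-1): star map gives 0.19258; window check 0.6 ≤ 0.19258 < 1.8 is false → out
[4] lift (2,4): star map gives 1.22967; window check 0.6 ≤ 1.22967 < 1.8 is true → IN Λ
[5] lift (11,-2): star map gives 11.38516; window check 0.6 ≤ 11.38516 < 1.8 is false → out
[6] lift (4,16): star map gives 0.91868; window check 0.6 ≤ 0.91868 < 1.8 is true → IN Λ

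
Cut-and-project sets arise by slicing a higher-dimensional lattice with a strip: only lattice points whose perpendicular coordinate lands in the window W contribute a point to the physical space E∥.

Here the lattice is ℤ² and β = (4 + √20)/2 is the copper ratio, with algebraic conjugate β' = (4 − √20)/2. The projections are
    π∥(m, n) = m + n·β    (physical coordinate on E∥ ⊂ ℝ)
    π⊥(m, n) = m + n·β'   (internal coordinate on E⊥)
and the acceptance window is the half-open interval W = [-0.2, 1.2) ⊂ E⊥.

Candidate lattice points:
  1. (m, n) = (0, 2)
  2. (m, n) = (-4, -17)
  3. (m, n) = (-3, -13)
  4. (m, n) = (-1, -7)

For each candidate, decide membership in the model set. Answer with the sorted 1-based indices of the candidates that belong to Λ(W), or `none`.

β' = (4−√20)/2 ≈ -0.236068.
#1 (0,2): internal coord 0 + (2)·β' = -0.472136; -0.472136 ∉ [-0.2, 1.2) → out
#2 (-4,-17): internal coord -4 + (-17)·β' = +0.013156; +0.013156 ∈ [-0.2, 1.2) → IN Λ
#3 (-3,-13): internal coord -3 + (-13)·β' = +0.068884; +0.068884 ∈ [-0.2, 1.2) → IN Λ
#4 (-1,-7): internal coord -1 + (-7)·β' = +0.652476; +0.652476 ∈ [-0.2, 1.2) → IN Λ

2, 3, 4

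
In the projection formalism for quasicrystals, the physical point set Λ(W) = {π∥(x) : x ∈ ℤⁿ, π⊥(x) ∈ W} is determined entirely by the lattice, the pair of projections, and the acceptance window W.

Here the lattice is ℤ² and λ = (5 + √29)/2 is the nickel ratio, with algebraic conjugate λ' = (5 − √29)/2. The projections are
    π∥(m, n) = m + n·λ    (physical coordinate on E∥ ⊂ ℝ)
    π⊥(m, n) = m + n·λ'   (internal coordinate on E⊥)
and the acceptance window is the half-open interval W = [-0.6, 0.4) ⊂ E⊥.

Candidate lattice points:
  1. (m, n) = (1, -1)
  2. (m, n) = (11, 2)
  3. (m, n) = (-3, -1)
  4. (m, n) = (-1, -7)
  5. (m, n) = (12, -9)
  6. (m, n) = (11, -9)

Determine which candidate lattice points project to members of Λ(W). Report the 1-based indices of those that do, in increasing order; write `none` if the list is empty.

4

Compute λ' = (5−√29)/2 = -0.192582, so π⊥(m,n) = m -0.192582·n.
#1 (1,-1): internal coord 1 + (-1)·λ' = +1.192582; +1.192582 ∉ [-0.6, 0.4) → out
#2 (11,2): internal coord 11 + (2)·λ' = +10.614835; +10.614835 ∉ [-0.6, 0.4) → out
#3 (-3,-1): internal coord -3 + (-1)·λ' = -2.807418; -2.807418 ∉ [-0.6, 0.4) → out
#4 (-1,-7): internal coord -1 + (-7)·λ' = +0.348077; +0.348077 ∈ [-0.6, 0.4) → IN Λ
#5 (12,-9): internal coord 12 + (-9)·λ' = +13.733242; +13.733242 ∉ [-0.6, 0.4) → out
#6 (11,-9): internal coord 11 + (-9)·λ' = +12.733242; +12.733242 ∉ [-0.6, 0.4) → out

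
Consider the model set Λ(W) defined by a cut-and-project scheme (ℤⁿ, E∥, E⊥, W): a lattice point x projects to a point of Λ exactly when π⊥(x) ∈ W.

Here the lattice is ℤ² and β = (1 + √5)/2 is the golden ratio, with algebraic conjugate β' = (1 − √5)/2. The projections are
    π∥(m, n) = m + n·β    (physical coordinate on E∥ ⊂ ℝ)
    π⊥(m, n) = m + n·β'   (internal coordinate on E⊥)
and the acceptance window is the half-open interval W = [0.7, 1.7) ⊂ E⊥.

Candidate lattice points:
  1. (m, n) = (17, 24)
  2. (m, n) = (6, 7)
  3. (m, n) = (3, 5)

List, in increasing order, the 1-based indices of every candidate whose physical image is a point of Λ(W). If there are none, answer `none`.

Compute β' = (1−√5)/2 = -0.6180, so π⊥(m,n) = m -0.6180·n.
#1 (17,24): internal coord 17 + (24)·β' = +2.1672; +2.1672 ∉ [0.7, 1.7) → out
#2 (6,7): internal coord 6 + (7)·β' = +1.6738; +1.6738 ∈ [0.7, 1.7) → IN Λ
#3 (3,5): internal coord 3 + (5)·β' = -0.0902; -0.0902 ∉ [0.7, 1.7) → out

2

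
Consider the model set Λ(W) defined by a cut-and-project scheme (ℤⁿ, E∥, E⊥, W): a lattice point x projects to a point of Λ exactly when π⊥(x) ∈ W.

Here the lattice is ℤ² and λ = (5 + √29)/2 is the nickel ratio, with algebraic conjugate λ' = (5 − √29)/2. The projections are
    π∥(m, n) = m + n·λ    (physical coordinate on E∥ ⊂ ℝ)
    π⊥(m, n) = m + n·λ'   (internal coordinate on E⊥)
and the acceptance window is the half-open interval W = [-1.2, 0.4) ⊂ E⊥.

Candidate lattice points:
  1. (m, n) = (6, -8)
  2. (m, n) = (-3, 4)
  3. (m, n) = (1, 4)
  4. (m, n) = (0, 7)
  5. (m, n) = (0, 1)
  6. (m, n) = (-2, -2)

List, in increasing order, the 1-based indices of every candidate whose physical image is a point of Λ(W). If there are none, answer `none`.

λ' = (5−√29)/2 ≈ -0.192582.
candidate 1: (m,n)=(6,-8) → π∥ = 6-8·λ ≈ -35.540659, π⊥ = 6-8·λ' ≈ 7.540659 ∉ [-1.2, 0.4) ⇒ out
candidate 2: (m,n)=(-3,4) → π∥ = -3+4·λ ≈ 17.770330, π⊥ = -3+4·λ' ≈ -3.770330 ∉ [-1.2, 0.4) ⇒ out
candidate 3: (m,n)=(1,4) → π∥ = 1+4·λ ≈ 21.770330, π⊥ = 1+4·λ' ≈ 0.229670 ∈ [-1.2, 0.4) ⇒ IN Λ
candidate 4: (m,n)=(0,7) → π∥ = 0+7·λ ≈ 36.348077, π⊥ = 0+7·λ' ≈ -1.348077 ∉ [-1.2, 0.4) ⇒ out
candidate 5: (m,n)=(0,1) → π∥ = 0+1·λ ≈ 5.192582, π⊥ = 0+1·λ' ≈ -0.192582 ∈ [-1.2, 0.4) ⇒ IN Λ
candidate 6: (m,n)=(-2,-2) → π∥ = -2-2·λ ≈ -12.385165, π⊥ = -2-2·λ' ≈ -1.614835 ∉ [-1.2, 0.4) ⇒ out

3, 5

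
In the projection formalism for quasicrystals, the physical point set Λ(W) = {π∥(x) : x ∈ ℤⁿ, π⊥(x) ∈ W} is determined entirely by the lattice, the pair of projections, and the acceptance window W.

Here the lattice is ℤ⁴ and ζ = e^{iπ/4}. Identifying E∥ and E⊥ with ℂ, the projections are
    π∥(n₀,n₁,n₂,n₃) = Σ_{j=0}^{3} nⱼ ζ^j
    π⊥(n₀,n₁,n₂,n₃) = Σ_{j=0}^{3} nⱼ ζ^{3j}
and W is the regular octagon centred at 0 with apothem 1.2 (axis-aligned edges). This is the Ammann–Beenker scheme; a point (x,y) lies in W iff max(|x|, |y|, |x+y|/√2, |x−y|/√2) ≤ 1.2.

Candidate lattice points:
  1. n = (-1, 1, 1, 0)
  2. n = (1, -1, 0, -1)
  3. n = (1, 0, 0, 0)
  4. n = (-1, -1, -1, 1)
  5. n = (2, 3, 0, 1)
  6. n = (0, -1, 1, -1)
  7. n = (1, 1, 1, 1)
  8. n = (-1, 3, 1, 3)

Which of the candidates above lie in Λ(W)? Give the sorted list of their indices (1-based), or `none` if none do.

3, 4, 7

Internal map: ζ^{3j} for j=0..3 gives (1,0), (−√2/2,√2/2), (0,−1), (√2/2,√2/2).
candidate 1: n = (-1, 1, 1, 0) → π⊥ ≈ (-1.707107, -0.292893); max(|x|,|y|,|x±y|/√2) = 1.707107 > 1.2 ⇒ ∉ W
candidate 2: n = (1, -1, 0, -1) → π⊥ ≈ (+1.000000, -1.414214); max(|x|,|y|,|x±y|/√2) = 1.707107 > 1.2 ⇒ ∉ W
candidate 3: n = (1, 0, 0, 0) → π⊥ ≈ (+1.000000, +0.000000); max(|x|,|y|,|x±y|/√2) = 1.000000 ≤ 1.2 ⇒ ∈ W
candidate 4: n = (-1, -1, -1, 1) → π⊥ ≈ (+0.414214, +1.000000); max(|x|,|y|,|x±y|/√2) = 1.000000 ≤ 1.2 ⇒ ∈ W
candidate 5: n = (2, 3, 0, 1) → π⊥ ≈ (+0.585786, +2.828427); max(|x|,|y|,|x±y|/√2) = 2.828427 > 1.2 ⇒ ∉ W
candidate 6: n = (0, -1, 1, -1) → π⊥ ≈ (+0.000000, -2.414214); max(|x|,|y|,|x±y|/√2) = 2.414214 > 1.2 ⇒ ∉ W
candidate 7: n = (1, 1, 1, 1) → π⊥ ≈ (+1.000000, +0.414214); max(|x|,|y|,|x±y|/√2) = 1.000000 ≤ 1.2 ⇒ ∈ W
candidate 8: n = (-1, 3, 1, 3) → π⊥ ≈ (-1.000000, +3.242641); max(|x|,|y|,|x±y|/√2) = 3.242641 > 1.2 ⇒ ∉ W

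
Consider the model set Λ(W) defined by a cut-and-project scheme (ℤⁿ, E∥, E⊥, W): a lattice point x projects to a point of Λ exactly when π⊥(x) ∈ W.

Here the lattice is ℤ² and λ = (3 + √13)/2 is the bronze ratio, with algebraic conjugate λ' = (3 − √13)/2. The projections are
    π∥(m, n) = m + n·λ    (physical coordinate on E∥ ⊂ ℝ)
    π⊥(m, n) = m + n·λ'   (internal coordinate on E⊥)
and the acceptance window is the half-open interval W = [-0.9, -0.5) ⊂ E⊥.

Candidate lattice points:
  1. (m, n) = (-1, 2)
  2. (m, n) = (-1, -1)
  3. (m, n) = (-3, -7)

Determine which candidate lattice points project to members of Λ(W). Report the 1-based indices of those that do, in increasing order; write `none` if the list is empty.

λ' = (3−√13)/2 ≈ -0.30278.
[1] lift (-1,2): star map gives -1.60555; window check -0.9 ≤ -1.60555 < -0.5 is false → out
[2] lift (-1,-1): star map gives -0.69722; window check -0.9 ≤ -0.69722 < -0.5 is true → IN Λ
[3] lift (-3,-7): star map gives -0.88057; window check -0.9 ≤ -0.88057 < -0.5 is true → IN Λ

2, 3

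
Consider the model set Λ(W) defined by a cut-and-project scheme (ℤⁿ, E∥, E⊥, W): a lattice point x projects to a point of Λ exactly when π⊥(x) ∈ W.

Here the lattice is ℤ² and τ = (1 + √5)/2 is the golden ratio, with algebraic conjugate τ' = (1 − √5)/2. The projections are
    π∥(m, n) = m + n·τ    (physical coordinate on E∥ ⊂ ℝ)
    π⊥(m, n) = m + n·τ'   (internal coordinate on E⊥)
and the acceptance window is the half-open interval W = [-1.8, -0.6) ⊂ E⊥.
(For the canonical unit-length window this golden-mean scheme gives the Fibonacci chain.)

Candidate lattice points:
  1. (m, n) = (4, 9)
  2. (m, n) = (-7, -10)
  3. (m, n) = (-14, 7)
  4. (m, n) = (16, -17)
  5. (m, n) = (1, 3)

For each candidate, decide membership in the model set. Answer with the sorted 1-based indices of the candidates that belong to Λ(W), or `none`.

1, 2, 5

Numerically τ ≈ 1.618034 and τ' = −1/τ ≈ -0.618034.
#1 (4,9): internal coord 4 + (9)·τ' = -1.562306; -1.562306 ∈ [-1.8, -0.6) → IN Λ
#2 (-7,-10): internal coord -7 + (-10)·τ' = -0.819660; -0.819660 ∈ [-1.8, -0.6) → IN Λ
#3 (-14,7): internal coord -14 + (7)·τ' = -18.326238; -18.326238 ∉ [-1.8, -0.6) → out
#4 (16,-17): internal coord 16 + (-17)·τ' = +26.506578; +26.506578 ∉ [-1.8, -0.6) → out
#5 (1,3): internal coord 1 + (3)·τ' = -0.854102; -0.854102 ∈ [-1.8, -0.6) → IN Λ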